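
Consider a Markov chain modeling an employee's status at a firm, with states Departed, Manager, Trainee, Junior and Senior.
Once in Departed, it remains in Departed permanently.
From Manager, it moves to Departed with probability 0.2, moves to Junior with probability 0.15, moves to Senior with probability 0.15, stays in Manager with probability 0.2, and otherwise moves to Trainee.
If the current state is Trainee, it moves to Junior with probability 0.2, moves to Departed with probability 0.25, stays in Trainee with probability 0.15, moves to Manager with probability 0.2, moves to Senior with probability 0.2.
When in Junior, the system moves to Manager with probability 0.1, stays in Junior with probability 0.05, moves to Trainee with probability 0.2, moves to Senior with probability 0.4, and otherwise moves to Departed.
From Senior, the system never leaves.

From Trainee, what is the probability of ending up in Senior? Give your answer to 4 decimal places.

Let h(s) be the probability of absorption at Senior starting from transient state s. Then h(Senior) = 1 and h(Departed) = 0. By first-step analysis:
h(Manager) = 0.2·0 + 0.2·h(Manager) + 0.3·h(Trainee) + 0.15·h(Junior) + 0.15·1
h(Trainee) = 0.25·0 + 0.2·h(Manager) + 0.15·h(Trainee) + 0.2·h(Junior) + 0.2·1
h(Junior) = 0.25·0 + 0.1·h(Manager) + 0.2·h(Trainee) + 0.05·h(Junior) + 0.4·1
Solving: h(Manager) = 0.4756, h(Trainee) = 0.4819, h(Junior) = 0.5726.
Starting from Trainee, the probability is 0.4819.

0.4819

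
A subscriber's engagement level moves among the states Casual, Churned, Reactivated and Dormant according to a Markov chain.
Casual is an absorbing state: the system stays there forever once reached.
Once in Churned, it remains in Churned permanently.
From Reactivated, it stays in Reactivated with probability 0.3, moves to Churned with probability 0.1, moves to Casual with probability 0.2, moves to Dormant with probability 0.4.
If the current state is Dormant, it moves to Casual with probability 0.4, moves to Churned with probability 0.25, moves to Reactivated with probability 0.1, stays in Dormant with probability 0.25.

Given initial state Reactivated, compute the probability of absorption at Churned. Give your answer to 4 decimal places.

0.3608

Let h(s) be the probability of absorption at Churned starting from transient state s. Then h(Churned) = 1 and h(Casual) = 0. By first-step analysis:
h(Reactivated) = 0.2·0 + 0.1·1 + 0.3·h(Reactivated) + 0.4·h(Dormant)
h(Dormant) = 0.4·0 + 0.25·1 + 0.1·h(Reactivated) + 0.25·h(Dormant)
Solving: h(Reactivated) = 0.3608, h(Dormant) = 0.3814.
Starting from Reactivated, the probability is 0.3608.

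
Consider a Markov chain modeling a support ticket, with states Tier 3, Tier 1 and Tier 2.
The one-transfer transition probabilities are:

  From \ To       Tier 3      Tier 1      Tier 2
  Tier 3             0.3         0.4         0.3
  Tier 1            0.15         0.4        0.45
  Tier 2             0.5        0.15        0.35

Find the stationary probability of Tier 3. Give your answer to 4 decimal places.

Let the stationary distribution be π with π = πP and π_1 + π_2 + π_3 = 1.
π_1 = 0.3·π_1 + 0.15·π_2 + 0.5·π_3
π_2 = 0.4·π_1 + 0.4·π_2 + 0.15·π_3
Solving with the normalization constraint gives π = (0.3266, 0.3089, 0.3646).
So the stationary probability of Tier 3 is 0.3266.

0.3266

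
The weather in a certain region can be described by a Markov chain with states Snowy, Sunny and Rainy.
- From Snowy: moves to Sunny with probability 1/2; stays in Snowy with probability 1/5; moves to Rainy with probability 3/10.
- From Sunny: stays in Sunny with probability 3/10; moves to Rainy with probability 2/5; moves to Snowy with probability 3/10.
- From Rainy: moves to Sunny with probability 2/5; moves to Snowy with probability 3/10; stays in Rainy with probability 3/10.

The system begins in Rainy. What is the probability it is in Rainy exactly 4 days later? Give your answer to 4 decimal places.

Propagate the distribution vector 4 days from Rainy.
After 0 days: (0.0000, 0.0000, 1.0000)
After 1 day: (0.3000, 0.4000, 0.3000)
After 2 days: (0.2700, 0.3900, 0.3400)
After 3 days: (0.2730, 0.3880, 0.3390)
After 4 days: (0.2727, 0.3885, 0.3388)
P(in Rainy after 4 days) = 0.3388

0.3388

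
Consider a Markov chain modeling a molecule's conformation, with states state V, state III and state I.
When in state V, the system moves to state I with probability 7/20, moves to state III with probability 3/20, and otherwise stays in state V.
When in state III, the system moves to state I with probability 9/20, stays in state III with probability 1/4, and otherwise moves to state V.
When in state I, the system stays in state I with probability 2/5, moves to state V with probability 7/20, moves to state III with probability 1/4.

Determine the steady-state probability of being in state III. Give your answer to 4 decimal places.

Let the stationary distribution be π with π = πP and π_1 + π_2 + π_3 = 1.
π_1 = 0.5·π_1 + 0.3·π_2 + 0.35·π_3
π_2 = 0.15·π_1 + 0.25·π_2 + 0.25·π_3
Solving with the normalization constraint gives π = (0.3994, 0.2101, 0.3905).
So the stationary probability of state III is 0.2101.

0.2101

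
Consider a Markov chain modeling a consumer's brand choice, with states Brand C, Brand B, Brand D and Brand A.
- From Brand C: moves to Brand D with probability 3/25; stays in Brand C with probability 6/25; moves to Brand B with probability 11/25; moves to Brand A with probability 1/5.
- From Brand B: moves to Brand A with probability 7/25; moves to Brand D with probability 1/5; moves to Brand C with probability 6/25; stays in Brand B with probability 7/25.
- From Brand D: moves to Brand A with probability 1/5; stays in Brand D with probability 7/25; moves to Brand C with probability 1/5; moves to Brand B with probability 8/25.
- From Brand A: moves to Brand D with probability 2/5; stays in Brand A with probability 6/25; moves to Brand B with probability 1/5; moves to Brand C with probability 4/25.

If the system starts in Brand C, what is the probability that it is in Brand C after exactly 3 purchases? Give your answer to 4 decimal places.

0.2113

Propagate the distribution vector 3 purchases from Brand C.
After 0 purchases: (1.0000, 0.0000, 0.0000, 0.0000)
After 1 purchase: (0.2400, 0.4400, 0.1200, 0.2000)
After 2 purchases: (0.2192, 0.3072, 0.2304, 0.2432)
After 3 purchases: (0.2113, 0.3048, 0.2495, 0.2343)
P(in Brand C after 3 purchases) = 0.2113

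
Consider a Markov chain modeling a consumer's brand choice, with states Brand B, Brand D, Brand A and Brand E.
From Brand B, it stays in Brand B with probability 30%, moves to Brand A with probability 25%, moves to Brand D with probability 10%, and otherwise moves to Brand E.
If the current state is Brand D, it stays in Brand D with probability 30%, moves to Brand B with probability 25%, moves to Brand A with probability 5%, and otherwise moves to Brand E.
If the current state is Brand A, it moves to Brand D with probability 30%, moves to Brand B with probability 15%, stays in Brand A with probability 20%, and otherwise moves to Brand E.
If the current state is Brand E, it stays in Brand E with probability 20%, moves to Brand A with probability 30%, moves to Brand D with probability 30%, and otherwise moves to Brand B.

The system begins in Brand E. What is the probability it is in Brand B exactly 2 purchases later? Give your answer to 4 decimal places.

0.2200

Propagate the distribution vector 2 purchases from Brand E.
After 0 purchases: (0.0000, 0.0000, 0.0000, 1.0000)
After 1 purchase: (0.2000, 0.3000, 0.3000, 0.2000)
After 2 purchases: (0.2200, 0.2600, 0.1850, 0.3350)
P(in Brand B after 2 purchases) = 0.2200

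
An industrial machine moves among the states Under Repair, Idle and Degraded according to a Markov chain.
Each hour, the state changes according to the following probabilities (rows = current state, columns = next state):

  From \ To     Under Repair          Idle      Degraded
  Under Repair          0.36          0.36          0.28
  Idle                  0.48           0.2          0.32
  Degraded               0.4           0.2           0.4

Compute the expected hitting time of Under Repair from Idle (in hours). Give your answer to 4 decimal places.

2.2115

Let t(s) be the expected number of hours to first reach Under Repair from state s, with t(Under Repair) = 0. Conditioning on the first hour:
t(Idle) = 1 + 0.2·t(Idle) + 0.32·t(Degraded)
t(Degraded) = 1 + 0.2·t(Idle) + 0.4·t(Degraded)
Solving: t(Idle) = 2.2115, t(Degraded) = 2.4038.
Expected hours from Idle to Under Repair: 2.2115.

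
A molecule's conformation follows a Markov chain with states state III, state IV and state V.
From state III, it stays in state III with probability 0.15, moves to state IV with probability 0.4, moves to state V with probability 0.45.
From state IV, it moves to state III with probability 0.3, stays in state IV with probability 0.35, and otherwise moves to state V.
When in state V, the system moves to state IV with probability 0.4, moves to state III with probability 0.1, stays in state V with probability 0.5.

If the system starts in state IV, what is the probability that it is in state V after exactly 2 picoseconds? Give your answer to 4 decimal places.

Sum over the intermediate state after 1 picosecond:
P = P(state IV→state III)·P(state III→state V) + P(state IV→state IV)·P(state IV→state V) + P(state IV→state V)·P(state V→state V)
  = 0.3×0.45 + 0.35×0.35 + 0.35×0.5
  = 0.1350 + 0.1225 + 0.1750 = 0.4325

0.4325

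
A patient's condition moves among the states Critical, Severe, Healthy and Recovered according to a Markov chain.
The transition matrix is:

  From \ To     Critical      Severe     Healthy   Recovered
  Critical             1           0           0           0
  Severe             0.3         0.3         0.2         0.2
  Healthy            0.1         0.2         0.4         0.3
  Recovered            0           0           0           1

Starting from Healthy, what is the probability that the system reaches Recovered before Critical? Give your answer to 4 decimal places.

Let h(s) be the probability of absorption at Recovered starting from transient state s. Then h(Recovered) = 1 and h(Critical) = 0. By first-step analysis:
h(Severe) = 0.3·0 + 0.3·h(Severe) + 0.2·h(Healthy) + 0.2·1
h(Healthy) = 0.1·0 + 0.2·h(Severe) + 0.4·h(Healthy) + 0.3·1
Solving: h(Severe) = 0.4737, h(Healthy) = 0.6579.
Starting from Healthy, the probability is 0.6579.

0.6579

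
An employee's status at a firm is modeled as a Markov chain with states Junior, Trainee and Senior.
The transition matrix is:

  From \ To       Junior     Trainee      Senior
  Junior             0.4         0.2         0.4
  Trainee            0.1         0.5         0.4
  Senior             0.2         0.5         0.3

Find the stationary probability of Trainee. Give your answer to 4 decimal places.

Let the stationary distribution be π with π = πP and π_1 + π_2 + π_3 = 1.
π_1 = 0.4·π_1 + 0.1·π_2 + 0.2·π_3
π_2 = 0.2·π_1 + 0.5·π_2 + 0.5·π_3
Solving with the normalization constraint gives π = (0.1948, 0.4416, 0.3636).
So the stationary probability of Trainee is 0.4416.

0.4416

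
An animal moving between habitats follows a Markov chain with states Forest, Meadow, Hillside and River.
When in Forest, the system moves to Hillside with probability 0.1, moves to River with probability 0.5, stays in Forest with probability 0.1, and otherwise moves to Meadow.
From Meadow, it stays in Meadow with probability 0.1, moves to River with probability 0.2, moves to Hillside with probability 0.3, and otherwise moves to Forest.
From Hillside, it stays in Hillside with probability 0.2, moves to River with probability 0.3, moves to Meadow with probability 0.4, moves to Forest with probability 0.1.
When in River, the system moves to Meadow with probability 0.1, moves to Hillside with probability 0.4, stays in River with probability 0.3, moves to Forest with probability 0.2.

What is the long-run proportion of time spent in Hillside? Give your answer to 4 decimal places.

0.2657

Let the stationary distribution be π with π = πP and π_1 + π_2 + π_3 + π_4 = 1.
π_1 = 0.1·π_1 + 0.4·π_2 + 0.1·π_3 + 0.2·π_4
π_2 = 0.3·π_1 + 0.1·π_2 + 0.4·π_3 + 0.1·π_4
π_3 = 0.1·π_1 + 0.3·π_2 + 0.2·π_3 + 0.4·π_4
Solving with the normalization constraint gives π = (0.1975, 0.2192, 0.2657, 0.3176).
So the stationary probability of Hillside is 0.2657.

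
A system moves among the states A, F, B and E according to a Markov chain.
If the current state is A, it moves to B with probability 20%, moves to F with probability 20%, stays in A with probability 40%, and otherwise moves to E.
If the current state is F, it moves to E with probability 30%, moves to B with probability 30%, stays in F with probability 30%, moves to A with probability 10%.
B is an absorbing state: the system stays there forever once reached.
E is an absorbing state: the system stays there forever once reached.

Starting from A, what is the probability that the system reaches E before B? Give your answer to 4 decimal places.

0.5000

Let h(s) be the probability of absorption at E starting from transient state s. Then h(E) = 1 and h(B) = 0. By first-step analysis:
h(A) = 0.4·h(A) + 0.2·h(F) + 0.2·0 + 0.2·1
h(F) = 0.1·h(A) + 0.3·h(F) + 0.3·0 + 0.3·1
Solving: h(A) = 0.5000, h(F) = 0.5000.
Starting from A, the probability is 0.5000.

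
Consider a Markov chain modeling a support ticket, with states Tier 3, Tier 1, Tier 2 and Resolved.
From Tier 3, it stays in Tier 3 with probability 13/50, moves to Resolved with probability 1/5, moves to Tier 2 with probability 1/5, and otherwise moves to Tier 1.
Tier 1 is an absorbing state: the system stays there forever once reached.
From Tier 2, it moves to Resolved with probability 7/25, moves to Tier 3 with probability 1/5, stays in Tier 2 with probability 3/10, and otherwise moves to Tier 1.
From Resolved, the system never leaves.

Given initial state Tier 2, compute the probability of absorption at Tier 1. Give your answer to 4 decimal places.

0.4828

Let h(s) be the probability of absorption at Tier 1 starting from transient state s. Then h(Tier 1) = 1 and h(Resolved) = 0. By first-step analysis:
h(Tier 3) = 0.26·h(Tier 3) + 0.34·1 + 0.2·h(Tier 2) + 0.2·0
h(Tier 2) = 0.2·h(Tier 3) + 0.22·1 + 0.3·h(Tier 2) + 0.28·0
Solving: h(Tier 3) = 0.5900, h(Tier 2) = 0.4828.
Starting from Tier 2, the probability is 0.4828.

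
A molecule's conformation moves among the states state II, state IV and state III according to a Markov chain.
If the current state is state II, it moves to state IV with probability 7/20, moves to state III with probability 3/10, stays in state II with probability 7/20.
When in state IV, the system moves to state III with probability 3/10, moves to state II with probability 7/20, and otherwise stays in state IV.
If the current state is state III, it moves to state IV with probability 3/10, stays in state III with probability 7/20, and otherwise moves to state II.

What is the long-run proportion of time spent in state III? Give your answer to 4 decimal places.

0.3158

Let the stationary distribution be π with π = πP and π_1 + π_2 + π_3 = 1.
π_1 = 0.35·π_1 + 0.35·π_2 + 0.35·π_3
π_2 = 0.35·π_1 + 0.35·π_2 + 0.3·π_3
Solving with the normalization constraint gives π = (0.3500, 0.3342, 0.3158).
So the stationary probability of state III is 0.3158.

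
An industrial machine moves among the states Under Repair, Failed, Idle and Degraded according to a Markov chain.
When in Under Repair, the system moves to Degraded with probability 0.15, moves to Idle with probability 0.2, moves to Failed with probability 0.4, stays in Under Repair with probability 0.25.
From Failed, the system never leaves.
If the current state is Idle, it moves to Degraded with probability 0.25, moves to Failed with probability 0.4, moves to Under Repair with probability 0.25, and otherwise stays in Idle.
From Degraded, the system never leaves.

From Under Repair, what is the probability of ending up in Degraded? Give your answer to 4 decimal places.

Let h(s) be the probability of absorption at Degraded starting from transient state s. Then h(Degraded) = 1 and h(Failed) = 0. By first-step analysis:
h(Under Repair) = 0.25·h(Under Repair) + 0.4·0 + 0.2·h(Idle) + 0.15·1
h(Idle) = 0.25·h(Under Repair) + 0.4·0 + 0.1·h(Idle) + 0.25·1
Solving: h(Under Repair) = 0.2960, h(Idle) = 0.3600.
Starting from Under Repair, the probability is 0.2960.

0.2960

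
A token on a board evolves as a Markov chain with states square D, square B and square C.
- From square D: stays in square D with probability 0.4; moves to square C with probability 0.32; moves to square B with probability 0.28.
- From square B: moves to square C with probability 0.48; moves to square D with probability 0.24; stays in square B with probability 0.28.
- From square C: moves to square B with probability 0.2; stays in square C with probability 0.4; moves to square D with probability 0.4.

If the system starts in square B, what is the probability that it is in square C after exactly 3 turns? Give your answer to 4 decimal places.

0.3909

Propagate the distribution vector 3 turns from square B.
After 0 turns: (0.0000, 1.0000, 0.0000)
After 1 turn: (0.2400, 0.2800, 0.4800)
After 2 turns: (0.3552, 0.2416, 0.4032)
After 3 turns: (0.3613, 0.2477, 0.3909)
P(in square C after 3 turns) = 0.3909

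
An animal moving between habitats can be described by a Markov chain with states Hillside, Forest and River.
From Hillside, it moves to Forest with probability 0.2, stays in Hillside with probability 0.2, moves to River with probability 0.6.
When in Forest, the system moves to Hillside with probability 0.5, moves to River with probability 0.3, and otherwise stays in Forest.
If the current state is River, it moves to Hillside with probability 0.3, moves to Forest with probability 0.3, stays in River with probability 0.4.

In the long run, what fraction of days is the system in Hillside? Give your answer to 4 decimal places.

0.3171

Let the stationary distribution be π with π = πP and π_1 + π_2 + π_3 = 1.
π_1 = 0.2·π_1 + 0.5·π_2 + 0.3·π_3
π_2 = 0.2·π_1 + 0.2·π_2 + 0.3·π_3
Solving with the normalization constraint gives π = (0.3171, 0.2439, 0.4390).
So the stationary probability of Hillside is 0.3171.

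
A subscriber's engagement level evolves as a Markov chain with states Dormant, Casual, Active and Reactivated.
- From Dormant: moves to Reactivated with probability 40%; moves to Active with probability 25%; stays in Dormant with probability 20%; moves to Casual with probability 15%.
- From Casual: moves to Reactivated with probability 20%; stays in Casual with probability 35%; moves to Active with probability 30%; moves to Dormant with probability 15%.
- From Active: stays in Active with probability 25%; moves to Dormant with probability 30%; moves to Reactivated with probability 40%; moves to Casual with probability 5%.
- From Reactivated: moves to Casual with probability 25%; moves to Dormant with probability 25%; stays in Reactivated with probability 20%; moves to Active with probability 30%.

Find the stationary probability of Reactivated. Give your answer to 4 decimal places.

0.3015

Let the stationary distribution be π with π = πP and π_1 + π_2 + π_3 + π_4 = 1.
π_1 = 0.2·π_1 + 0.15·π_2 + 0.3·π_3 + 0.25·π_4
π_2 = 0.15·π_1 + 0.35·π_2 + 0.05·π_3 + 0.25·π_4
π_3 = 0.25·π_1 + 0.3·π_2 + 0.25·π_3 + 0.3·π_4
Solving with the normalization constraint gives π = (0.2330, 0.1909, 0.2746, 0.3015).
So the stationary probability of Reactivated is 0.3015.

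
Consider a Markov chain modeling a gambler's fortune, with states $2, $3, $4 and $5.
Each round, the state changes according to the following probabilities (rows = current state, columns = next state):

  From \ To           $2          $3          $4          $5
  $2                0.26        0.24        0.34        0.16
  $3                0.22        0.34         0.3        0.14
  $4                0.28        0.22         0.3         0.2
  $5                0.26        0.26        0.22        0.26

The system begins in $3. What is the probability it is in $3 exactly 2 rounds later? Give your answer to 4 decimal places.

0.2708

Propagate the distribution vector 2 rounds from $3.
After 0 rounds: (0.0000, 1.0000, 0.0000, 0.0000)
After 1 round: (0.2200, 0.3400, 0.3000, 0.1400)
After 2 rounds: (0.2524, 0.2708, 0.2976, 0.1792)
P(in $3 after 2 rounds) = 0.2708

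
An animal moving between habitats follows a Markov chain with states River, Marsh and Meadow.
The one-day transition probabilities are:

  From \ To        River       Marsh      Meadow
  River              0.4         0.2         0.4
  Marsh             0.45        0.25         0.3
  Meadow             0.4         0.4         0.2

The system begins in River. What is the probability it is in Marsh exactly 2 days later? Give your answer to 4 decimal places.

0.2900

Sum over the intermediate state after 1 day:
P = P(River→River)·P(River→Marsh) + P(River→Marsh)·P(Marsh→Marsh) + P(River→Meadow)·P(Meadow→Marsh)
  = 0.4×0.2 + 0.2×0.25 + 0.4×0.4
  = 0.0800 + 0.0500 + 0.1600 = 0.2900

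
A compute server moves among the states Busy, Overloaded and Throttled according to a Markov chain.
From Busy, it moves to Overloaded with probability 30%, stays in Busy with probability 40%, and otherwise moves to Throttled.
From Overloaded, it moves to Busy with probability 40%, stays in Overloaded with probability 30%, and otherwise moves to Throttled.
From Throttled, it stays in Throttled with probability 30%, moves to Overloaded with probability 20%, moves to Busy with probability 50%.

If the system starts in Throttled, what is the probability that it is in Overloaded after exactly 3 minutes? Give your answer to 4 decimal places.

Propagate the distribution vector 3 minutes from Throttled.
After 0 minutes: (0.0000, 0.0000, 1.0000)
After 1 minute: (0.5000, 0.2000, 0.3000)
After 2 minutes: (0.4300, 0.2700, 0.3000)
After 3 minutes: (0.4300, 0.2700, 0.3000)
P(in Overloaded after 3 minutes) = 0.2700

0.2700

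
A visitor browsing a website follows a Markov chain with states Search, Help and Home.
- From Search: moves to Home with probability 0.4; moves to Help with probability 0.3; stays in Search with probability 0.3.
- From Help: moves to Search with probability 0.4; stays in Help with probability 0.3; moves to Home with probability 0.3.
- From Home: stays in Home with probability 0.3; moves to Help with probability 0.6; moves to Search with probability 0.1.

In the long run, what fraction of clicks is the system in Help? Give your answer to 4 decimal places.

0.3982

Let the stationary distribution be π with π = πP and π_1 + π_2 + π_3 = 1.
π_1 = 0.3·π_1 + 0.4·π_2 + 0.1·π_3
π_2 = 0.3·π_1 + 0.3·π_2 + 0.6·π_3
Solving with the normalization constraint gives π = (0.2743, 0.3982, 0.3274).
So the stationary probability of Help is 0.3982.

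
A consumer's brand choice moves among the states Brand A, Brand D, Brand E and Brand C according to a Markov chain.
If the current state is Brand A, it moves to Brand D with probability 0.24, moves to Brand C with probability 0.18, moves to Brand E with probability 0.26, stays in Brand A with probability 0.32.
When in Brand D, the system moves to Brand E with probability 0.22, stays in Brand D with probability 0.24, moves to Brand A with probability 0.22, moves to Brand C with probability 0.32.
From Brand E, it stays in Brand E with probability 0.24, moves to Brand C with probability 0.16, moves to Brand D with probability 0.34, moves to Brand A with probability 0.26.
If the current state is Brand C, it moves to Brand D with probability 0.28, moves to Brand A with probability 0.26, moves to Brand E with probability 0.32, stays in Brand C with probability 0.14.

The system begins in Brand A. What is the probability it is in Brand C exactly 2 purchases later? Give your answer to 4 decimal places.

0.2012

Propagate the distribution vector 2 purchases from Brand A.
After 0 purchases: (1.0000, 0.0000, 0.0000, 0.0000)
After 1 purchase: (0.3200, 0.2400, 0.2600, 0.1800)
After 2 purchases: (0.2696, 0.2732, 0.2560, 0.2012)
P(in Brand C after 2 purchases) = 0.2012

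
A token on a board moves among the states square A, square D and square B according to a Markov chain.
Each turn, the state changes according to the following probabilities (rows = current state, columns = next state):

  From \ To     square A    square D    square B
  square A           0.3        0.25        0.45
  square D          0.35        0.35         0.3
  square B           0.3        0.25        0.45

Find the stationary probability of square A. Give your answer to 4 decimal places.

0.3139

Let the stationary distribution be π with π = πP and π_1 + π_2 + π_3 = 1.
π_1 = 0.3·π_1 + 0.35·π_2 + 0.3·π_3
π_2 = 0.25·π_1 + 0.35·π_2 + 0.25·π_3
Solving with the normalization constraint gives π = (0.3139, 0.2778, 0.4083).
So the stationary probability of square A is 0.3139.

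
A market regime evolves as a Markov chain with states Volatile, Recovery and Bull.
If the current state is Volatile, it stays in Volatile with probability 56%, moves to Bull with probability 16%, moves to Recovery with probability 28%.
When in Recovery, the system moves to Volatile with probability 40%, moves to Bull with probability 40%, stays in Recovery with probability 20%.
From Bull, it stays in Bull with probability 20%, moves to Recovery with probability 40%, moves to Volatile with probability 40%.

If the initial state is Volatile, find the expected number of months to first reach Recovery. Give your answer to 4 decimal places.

3.3333

Let t(s) be the expected number of months to first reach Recovery from state s, with t(Recovery) = 0. Conditioning on the first month:
t(Volatile) = 1 + 0.56·t(Volatile) + 0.16·t(Bull)
t(Bull) = 1 + 0.4·t(Volatile) + 0.2·t(Bull)
Solving: t(Volatile) = 3.3333, t(Bull) = 2.9167.
Expected months from Volatile to Recovery: 3.3333.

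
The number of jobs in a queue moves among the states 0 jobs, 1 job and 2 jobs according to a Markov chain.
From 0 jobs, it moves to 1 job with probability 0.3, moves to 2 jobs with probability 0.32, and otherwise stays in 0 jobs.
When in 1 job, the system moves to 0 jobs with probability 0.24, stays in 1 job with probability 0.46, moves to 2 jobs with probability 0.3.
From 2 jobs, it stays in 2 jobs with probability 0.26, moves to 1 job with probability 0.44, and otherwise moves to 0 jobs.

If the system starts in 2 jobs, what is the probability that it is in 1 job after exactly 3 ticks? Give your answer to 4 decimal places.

0.4065

Propagate the distribution vector 3 ticks from 2 jobs.
After 0 ticks: (0.0000, 0.0000, 1.0000)
After 1 tick: (0.3000, 0.4400, 0.2600)
After 2 ticks: (0.2976, 0.4068, 0.2956)
After 3 ticks: (0.2994, 0.4065, 0.2941)
P(in 1 job after 3 ticks) = 0.4065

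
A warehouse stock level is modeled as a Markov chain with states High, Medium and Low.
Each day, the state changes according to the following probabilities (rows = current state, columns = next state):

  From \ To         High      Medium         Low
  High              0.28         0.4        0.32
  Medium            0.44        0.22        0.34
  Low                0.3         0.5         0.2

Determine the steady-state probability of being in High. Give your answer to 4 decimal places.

0.3440

Let the stationary distribution be π with π = πP and π_1 + π_2 + π_3 = 1.
π_1 = 0.28·π_1 + 0.44·π_2 + 0.3·π_3
π_2 = 0.4·π_1 + 0.22·π_2 + 0.5·π_3
Solving with the normalization constraint gives π = (0.3440, 0.3637, 0.2922).
So the stationary probability of High is 0.3440.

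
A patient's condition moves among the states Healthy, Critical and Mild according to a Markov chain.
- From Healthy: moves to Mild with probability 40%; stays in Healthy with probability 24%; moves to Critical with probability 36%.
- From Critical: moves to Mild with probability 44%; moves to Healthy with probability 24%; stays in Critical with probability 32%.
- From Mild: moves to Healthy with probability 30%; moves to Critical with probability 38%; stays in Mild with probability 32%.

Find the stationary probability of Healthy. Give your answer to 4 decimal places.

0.2630

Let the stationary distribution be π with π = πP and π_1 + π_2 + π_3 = 1.
π_1 = 0.24·π_1 + 0.24·π_2 + 0.3·π_3
π_2 = 0.36·π_1 + 0.32·π_2 + 0.38·π_3
Solving with the normalization constraint gives π = (0.2630, 0.3535, 0.3835).
So the stationary probability of Healthy is 0.2630.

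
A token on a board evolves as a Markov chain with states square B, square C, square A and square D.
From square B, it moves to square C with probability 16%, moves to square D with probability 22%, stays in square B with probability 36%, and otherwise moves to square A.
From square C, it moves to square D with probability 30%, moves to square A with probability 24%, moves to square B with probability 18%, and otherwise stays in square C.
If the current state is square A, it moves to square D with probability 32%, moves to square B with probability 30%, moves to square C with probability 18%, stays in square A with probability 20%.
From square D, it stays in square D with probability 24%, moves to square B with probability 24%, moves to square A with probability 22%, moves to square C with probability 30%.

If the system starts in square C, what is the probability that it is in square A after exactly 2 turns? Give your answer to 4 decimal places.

0.2280

Propagate the distribution vector 2 turns from square C.
After 0 turns: (0.0000, 1.0000, 0.0000, 0.0000)
After 1 turn: (0.1800, 0.2800, 0.2400, 0.3000)
After 2 turns: (0.2592, 0.2404, 0.2280, 0.2724)
P(in square A after 2 turns) = 0.2280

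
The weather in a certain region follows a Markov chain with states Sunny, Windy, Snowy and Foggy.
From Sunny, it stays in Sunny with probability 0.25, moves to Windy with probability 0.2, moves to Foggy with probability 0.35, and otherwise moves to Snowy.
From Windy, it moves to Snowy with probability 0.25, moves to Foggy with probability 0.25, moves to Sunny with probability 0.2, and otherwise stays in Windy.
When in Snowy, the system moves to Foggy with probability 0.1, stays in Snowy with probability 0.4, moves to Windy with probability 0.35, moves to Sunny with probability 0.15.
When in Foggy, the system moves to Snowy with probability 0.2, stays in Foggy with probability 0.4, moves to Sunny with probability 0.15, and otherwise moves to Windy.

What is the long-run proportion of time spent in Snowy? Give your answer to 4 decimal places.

0.2676

Let the stationary distribution be π with π = πP and π_1 + π_2 + π_3 + π_4 = 1.
π_1 = 0.25·π_1 + 0.2·π_2 + 0.15·π_3 + 0.15·π_4
π_2 = 0.2·π_1 + 0.3·π_2 + 0.35·π_3 + 0.25·π_4
π_3 = 0.2·π_1 + 0.25·π_2 + 0.4·π_3 + 0.2·π_4
Solving with the normalization constraint gives π = (0.1823, 0.2817, 0.2676, 0.2683).
So the stationary probability of Snowy is 0.2676.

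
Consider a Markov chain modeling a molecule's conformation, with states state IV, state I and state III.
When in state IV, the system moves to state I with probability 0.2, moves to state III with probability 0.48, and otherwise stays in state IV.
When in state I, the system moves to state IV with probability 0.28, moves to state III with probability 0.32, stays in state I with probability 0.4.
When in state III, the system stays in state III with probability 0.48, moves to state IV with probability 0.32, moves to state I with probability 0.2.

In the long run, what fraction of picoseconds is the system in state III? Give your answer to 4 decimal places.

Let the stationary distribution be π with π = πP and π_1 + π_2 + π_3 = 1.
π_1 = 0.32·π_1 + 0.28·π_2 + 0.32·π_3
π_2 = 0.2·π_1 + 0.4·π_2 + 0.2·π_3
Solving with the normalization constraint gives π = (0.3100, 0.2500, 0.4400).
So the stationary probability of state III is 0.4400.

0.4400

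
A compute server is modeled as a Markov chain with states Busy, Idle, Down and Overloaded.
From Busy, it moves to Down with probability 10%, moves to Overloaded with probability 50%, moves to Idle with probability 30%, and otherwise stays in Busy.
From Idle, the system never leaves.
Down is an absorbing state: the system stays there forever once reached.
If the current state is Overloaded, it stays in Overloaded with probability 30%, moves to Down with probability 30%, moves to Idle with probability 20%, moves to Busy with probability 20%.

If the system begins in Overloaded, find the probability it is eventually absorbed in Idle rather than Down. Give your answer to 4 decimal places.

0.4528

Let h(s) be the probability of absorption at Idle starting from transient state s. Then h(Idle) = 1 and h(Down) = 0. By first-step analysis:
h(Busy) = 0.1·h(Busy) + 0.3·1 + 0.1·0 + 0.5·h(Overloaded)
h(Overloaded) = 0.2·h(Busy) + 0.2·1 + 0.3·0 + 0.3·h(Overloaded)
Solving: h(Busy) = 0.5849, h(Overloaded) = 0.4528.
Starting from Overloaded, the probability is 0.4528.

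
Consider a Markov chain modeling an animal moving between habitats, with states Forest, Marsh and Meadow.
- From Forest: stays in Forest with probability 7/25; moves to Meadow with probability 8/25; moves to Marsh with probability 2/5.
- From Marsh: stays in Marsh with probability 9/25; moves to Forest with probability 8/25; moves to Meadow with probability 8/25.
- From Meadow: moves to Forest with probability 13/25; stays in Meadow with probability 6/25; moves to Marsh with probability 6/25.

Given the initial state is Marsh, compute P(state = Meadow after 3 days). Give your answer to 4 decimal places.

Propagate the distribution vector 3 days from Marsh.
After 0 days: (0.0000, 1.0000, 0.0000)
After 1 day: (0.3200, 0.3600, 0.3200)
After 2 days: (0.3712, 0.3344, 0.2944)
After 3 days: (0.3640, 0.3395, 0.2964)
P(in Meadow after 3 days) = 0.2964

0.2964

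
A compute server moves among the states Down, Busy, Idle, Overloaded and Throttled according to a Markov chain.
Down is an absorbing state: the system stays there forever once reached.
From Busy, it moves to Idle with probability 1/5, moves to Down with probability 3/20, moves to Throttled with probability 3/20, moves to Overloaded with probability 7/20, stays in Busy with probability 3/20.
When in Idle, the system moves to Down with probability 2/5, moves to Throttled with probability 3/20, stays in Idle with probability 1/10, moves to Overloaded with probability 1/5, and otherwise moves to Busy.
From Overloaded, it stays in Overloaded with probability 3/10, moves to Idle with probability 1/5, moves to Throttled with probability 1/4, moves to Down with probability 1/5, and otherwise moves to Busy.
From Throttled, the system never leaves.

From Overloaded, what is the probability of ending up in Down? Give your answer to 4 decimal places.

0.5091

Let h(s) be the probability of absorption at Down starting from transient state s. Then h(Down) = 1 and h(Throttled) = 0. By first-step analysis:
h(Busy) = 0.15·1 + 0.15·h(Busy) + 0.2·h(Idle) + 0.35·h(Overloaded) + 0.15·0
h(Idle) = 0.4·1 + 0.15·h(Busy) + 0.1·h(Idle) + 0.2·h(Overloaded) + 0.15·0
h(Overloaded) = 0.2·1 + 0.05·h(Busy) + 0.2·h(Idle) + 0.3·h(Overloaded) + 0.25·0
Solving: h(Busy) = 0.5384, h(Idle) = 0.6473, h(Overloaded) = 0.5091.
Starting from Overloaded, the probability is 0.5091.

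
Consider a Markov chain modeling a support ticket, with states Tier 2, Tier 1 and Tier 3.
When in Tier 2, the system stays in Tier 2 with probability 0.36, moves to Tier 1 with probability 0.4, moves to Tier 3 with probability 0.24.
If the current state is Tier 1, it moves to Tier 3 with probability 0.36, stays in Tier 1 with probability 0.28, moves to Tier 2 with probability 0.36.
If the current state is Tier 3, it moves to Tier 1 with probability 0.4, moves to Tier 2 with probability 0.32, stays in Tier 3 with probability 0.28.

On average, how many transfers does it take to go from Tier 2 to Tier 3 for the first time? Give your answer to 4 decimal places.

Let t(s) be the expected number of transfers to first reach Tier 3 from state s, with t(Tier 3) = 0. Conditioning on the first transfer:
t(Tier 2) = 1 + 0.36·t(Tier 2) + 0.4·t(Tier 1)
t(Tier 1) = 1 + 0.36·t(Tier 2) + 0.28·t(Tier 1)
Solving: t(Tier 2) = 3.5354, t(Tier 1) = 3.1566.
Expected transfers from Tier 2 to Tier 3: 3.5354.

3.5354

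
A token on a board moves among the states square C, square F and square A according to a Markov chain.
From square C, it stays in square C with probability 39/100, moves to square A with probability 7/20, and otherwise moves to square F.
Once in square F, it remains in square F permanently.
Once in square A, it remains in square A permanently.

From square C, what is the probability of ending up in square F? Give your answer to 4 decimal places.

Let h(s) be the probability of absorption at square F starting from transient state s. Then h(square F) = 1 and h(square A) = 0. By first-step analysis:
h(square C) = 0.39·h(square C) + 0.26·1 + 0.35·0
Solving: h(square C) = 0.4262.
Starting from square C, the probability is 0.4262.

0.4262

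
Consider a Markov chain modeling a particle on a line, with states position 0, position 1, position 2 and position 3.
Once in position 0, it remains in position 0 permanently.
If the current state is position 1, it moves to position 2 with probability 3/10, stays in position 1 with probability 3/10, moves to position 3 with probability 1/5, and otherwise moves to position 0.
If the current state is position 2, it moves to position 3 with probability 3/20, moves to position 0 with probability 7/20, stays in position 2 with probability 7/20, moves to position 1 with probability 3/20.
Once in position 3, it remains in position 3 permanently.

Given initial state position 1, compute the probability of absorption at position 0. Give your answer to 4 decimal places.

0.5732

Let h(s) be the probability of absorption at position 0 starting from transient state s. Then h(position 0) = 1 and h(position 3) = 0. By first-step analysis:
h(position 1) = 0.2·1 + 0.3·h(position 1) + 0.3·h(position 2) + 0.2·0
h(position 2) = 0.35·1 + 0.15·h(position 1) + 0.35·h(position 2) + 0.15·0
Solving: h(position 1) = 0.5732, h(position 2) = 0.6707.
Starting from position 1, the probability is 0.5732.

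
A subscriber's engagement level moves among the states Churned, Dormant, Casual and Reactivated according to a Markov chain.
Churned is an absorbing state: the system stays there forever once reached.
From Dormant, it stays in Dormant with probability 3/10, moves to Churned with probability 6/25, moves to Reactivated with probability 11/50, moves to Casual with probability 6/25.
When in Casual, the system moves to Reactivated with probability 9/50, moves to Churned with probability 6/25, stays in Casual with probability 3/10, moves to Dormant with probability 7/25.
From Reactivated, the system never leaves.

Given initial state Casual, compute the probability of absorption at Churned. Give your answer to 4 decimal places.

0.5563

Let h(s) be the probability of absorption at Churned starting from transient state s. Then h(Churned) = 1 and h(Reactivated) = 0. By first-step analysis:
h(Dormant) = 0.24·1 + 0.3·h(Dormant) + 0.24·h(Casual) + 0.22·0
h(Casual) = 0.24·1 + 0.28·h(Dormant) + 0.3·h(Casual) + 0.18·0
Solving: h(Dormant) = 0.5336, h(Casual) = 0.5563.
Starting from Casual, the probability is 0.5563.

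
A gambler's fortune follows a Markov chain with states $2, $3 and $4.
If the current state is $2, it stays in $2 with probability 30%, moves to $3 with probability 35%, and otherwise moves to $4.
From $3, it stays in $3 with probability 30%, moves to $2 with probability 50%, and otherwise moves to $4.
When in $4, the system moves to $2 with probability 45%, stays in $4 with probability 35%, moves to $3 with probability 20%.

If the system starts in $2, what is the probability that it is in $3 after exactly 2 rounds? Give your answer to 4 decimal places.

0.2800

Sum over the intermediate state after 1 round:
P = P($2→$2)·P($2→$3) + P($2→$3)·P($3→$3) + P($2→$4)·P($4→$3)
  = 0.3×0.35 + 0.35×0.3 + 0.35×0.2
  = 0.1050 + 0.1050 + 0.0700 = 0.2800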